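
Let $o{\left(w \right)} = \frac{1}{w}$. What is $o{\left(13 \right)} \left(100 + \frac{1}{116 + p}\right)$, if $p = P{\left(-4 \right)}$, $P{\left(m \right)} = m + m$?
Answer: $\frac{10801}{1404} \approx 7.693$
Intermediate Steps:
$P{\left(m \right)} = 2 m$
$p = -8$ ($p = 2 \left(-4\right) = -8$)
$o{\left(13 \right)} \left(100 + \frac{1}{116 + p}\right) = \frac{100 + \frac{1}{116 - 8}}{13} = \frac{100 + \frac{1}{108}}{13} = \frac{1}{13} \cdot \frac{10801}{108} = \frac{10801}{1404}$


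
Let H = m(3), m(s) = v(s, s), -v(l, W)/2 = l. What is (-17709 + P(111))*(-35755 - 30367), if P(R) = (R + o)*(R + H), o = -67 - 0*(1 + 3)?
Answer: 865470858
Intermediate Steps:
v(l, W) = -2*l
m(s) = -2*s
o = -67 (o = -67 - 0*4 = -67 - 1*0 = -67 + 0 = -67)
H = -6 (H = -2*3 = -6)
P(R) = (-67 + R)*(-6 + R) (P(R) = (R - 67)*(R - 6) = (-67 + R)*(-6 + R))
(-17709 + P(111))*(-35755 - 30367) = (-17709 + (402 + 111² - 73*111))*(-35755 - 30367) = (-17709 + (402 + 12321 - 8103))*(-66122) = (-17709 + 4620)*(-66122) = -13089*(-66122) = 865470858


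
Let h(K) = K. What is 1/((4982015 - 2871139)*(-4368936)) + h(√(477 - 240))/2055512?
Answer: -1/9222282147936 + √237/2055512 ≈ 7.4895e-6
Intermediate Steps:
1/((4982015 - 2871139)*(-4368936)) + h(√(477 - 240))/2055512 = 1/((4982015 - 2871139)*(-4368936)) + √(477 - 240)/2055512 = -1/4368936/2110876 + √237*(1/2055512) = (1/2110876)*(-1/4368936) + √237/2055512 = -1/9222282147936 + √237/2055512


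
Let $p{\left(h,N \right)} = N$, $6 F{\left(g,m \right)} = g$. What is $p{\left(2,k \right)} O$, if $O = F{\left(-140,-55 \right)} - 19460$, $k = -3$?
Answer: $58450$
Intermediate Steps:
$F{\left(g,m \right)} = \frac{g}{6}$
$O = - \frac{58450}{3}$ ($O = \frac{1}{6} \left(-140\right) - 19460 = - \frac{70}{3} - 19460 = - \frac{58450}{3} \approx -19483.0$)
$p{\left(2,k \right)} O = \left(-3\right) \left(- \frac{58450}{3}\right) = 58450$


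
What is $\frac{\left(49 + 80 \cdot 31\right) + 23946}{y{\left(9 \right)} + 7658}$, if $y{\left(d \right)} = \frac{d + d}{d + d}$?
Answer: $\frac{8825}{2553} \approx 3.4567$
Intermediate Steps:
$y{\left(d \right)} = 1$ ($y{\left(d \right)} = \frac{2 d}{2 d} = 2 d \frac{1}{2 d} = 1$)
$\frac{\left(49 + 80 \cdot 31\right) + 23946}{y{\left(9 \right)} + 7658} = \frac{\left(49 + 80 \cdot 31\right) + 23946}{1 + 7658} = \frac{\left(49 + 2480\right) + 23946}{7659} = \left(2529 + 23946\right) \frac{1}{7659} = 26475 \cdot \frac{1}{7659} = \frac{8825}{2553}$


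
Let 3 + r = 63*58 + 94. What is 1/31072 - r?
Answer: -116364639/31072 ≈ -3745.0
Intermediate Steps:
r = 3745 (r = -3 + (63*58 + 94) = -3 + (3654 + 94) = -3 + 3748 = 3745)
1/31072 - r = 1/31072 - 1*3745 = 1/31072 - 3745 = -116364639/31072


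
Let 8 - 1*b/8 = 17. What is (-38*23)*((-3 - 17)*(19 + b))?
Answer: -926440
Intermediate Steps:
b = -72 (b = 64 - 8*17 = 64 - 136 = -72)
(-38*23)*((-3 - 17)*(19 + b)) = (-38*23)*((-3 - 17)*(19 - 72)) = -(-17480)*(-53) = -874*1060 = -926440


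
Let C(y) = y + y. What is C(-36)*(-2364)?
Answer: 170208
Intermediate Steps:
C(y) = 2*y
C(-36)*(-2364) = (2*(-36))*(-2364) = -72*(-2364) = 170208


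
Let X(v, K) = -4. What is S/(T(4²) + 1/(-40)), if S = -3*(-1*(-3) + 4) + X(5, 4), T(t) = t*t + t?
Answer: -1000/10879 ≈ -0.091920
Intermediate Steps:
T(t) = t + t² (T(t) = t² + t = t + t²)
S = -25 (S = -3*(-1*(-3) + 4) - 4 = -3*(3 + 4) - 4 = -3*7 - 4 = -21 - 4 = -25)
S/(T(4²) + 1/(-40)) = -25/(4²*(1 + 4²) + 1/(-40)) = -25/(16*(1 + 16) - 1/40) = -25/(16*17 - 1/40) = -25/(272 - 1/40) = -25/(10879/40) = (40/10879)*(-25) = -1000/10879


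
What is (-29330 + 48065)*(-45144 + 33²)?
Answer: -825370425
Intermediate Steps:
(-29330 + 48065)*(-45144 + 33²) = 18735*(-45144 + 1089) = 18735*(-44055) = -825370425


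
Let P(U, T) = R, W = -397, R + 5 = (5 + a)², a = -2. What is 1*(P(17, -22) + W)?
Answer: -393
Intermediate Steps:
R = 4 (R = -5 + (5 - 2)² = -5 + 3² = -5 + 9 = 4)
P(U, T) = 4
1*(P(17, -22) + W) = 1*(4 - 397) = 1*(-393) = -393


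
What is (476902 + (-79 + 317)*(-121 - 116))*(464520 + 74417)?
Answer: 226620852752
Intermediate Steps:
(476902 + (-79 + 317)*(-121 - 116))*(464520 + 74417) = (476902 + 238*(-237))*538937 = (476902 - 56406)*538937 = 420496*538937 = 226620852752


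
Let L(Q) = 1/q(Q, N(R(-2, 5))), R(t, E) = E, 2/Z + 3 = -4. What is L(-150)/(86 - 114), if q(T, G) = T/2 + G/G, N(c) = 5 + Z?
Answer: 1/2072 ≈ 0.00048263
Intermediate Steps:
Z = -2/7 (Z = 2/(-3 - 4) = 2/(-7) = 2*(-1/7) = -2/7 ≈ -0.28571)
N(c) = 33/7 (N(c) = 5 - 2/7 = 33/7)
q(T, G) = 1 + T/2 (q(T, G) = T*(1/2) + 1 = T/2 + 1 = 1 + T/2)
L(Q) = 1/(1 + Q/2)
L(-150)/(86 - 114) = (2/(2 - 150))/(86 - 114) = (2/(-148))/(-28) = -(-1)/(14*148) = -1/28*(-1/74) = 1/2072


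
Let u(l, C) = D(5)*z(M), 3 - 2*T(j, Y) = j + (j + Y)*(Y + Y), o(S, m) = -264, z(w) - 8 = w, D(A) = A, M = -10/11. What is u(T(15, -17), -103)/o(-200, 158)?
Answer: -65/484 ≈ -0.13430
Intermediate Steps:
M = -10/11 (M = -10*1/11 = -10/11 ≈ -0.90909)
z(w) = 8 + w
T(j, Y) = 3/2 - j/2 - Y*(Y + j) (T(j, Y) = 3/2 - (j + (j + Y)*(Y + Y))/2 = 3/2 - (j + (Y + j)*(2*Y))/2 = 3/2 - (j + 2*Y*(Y + j))/2 = 3/2 + (-j/2 - Y*(Y + j)) = 3/2 - j/2 - Y*(Y + j))
u(l, C) = 390/11 (u(l, C) = 5*(8 - 10/11) = 5*(78/11) = 390/11)
u(T(15, -17), -103)/o(-200, 158) = (390/11)/(-264) = (390/11)*(-1/264) = -65/484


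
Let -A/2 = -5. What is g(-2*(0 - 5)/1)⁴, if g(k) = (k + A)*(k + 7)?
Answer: 13363360000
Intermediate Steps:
A = 10 (A = -2*(-5) = 10)
g(k) = (7 + k)*(10 + k) (g(k) = (k + 10)*(k + 7) = (10 + k)*(7 + k) = (7 + k)*(10 + k))
g(-2*(0 - 5)/1)⁴ = (70 + (-2*(0 - 5)/1)² + 17*(-2*(0 - 5)/1))⁴ = (70 + (-2*(-5)*1)² + 17*(-2*(-5)*1))⁴ = (70 + (10*1)² + 17*(10*1))⁴ = (70 + 10² + 17*10)⁴ = (70 + 100 + 170)⁴ = 340⁴ = 13363360000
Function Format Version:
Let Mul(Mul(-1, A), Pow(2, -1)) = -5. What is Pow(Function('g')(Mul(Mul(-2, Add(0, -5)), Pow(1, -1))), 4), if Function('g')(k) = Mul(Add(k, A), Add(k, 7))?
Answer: 13363360000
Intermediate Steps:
A = 10 (A = Mul(-2, -5) = 10)
Function('g')(k) = Mul(Add(7, k), Add(10, k)) (Function('g')(k) = Mul(Add(k, 10), Add(k, 7)) = Mul(Add(10, k), Add(7, k)) = Mul(Add(7, k), Add(10, k)))
Pow(Function('g')(Mul(Mul(-2, Add(0, -5)), Pow(1, -1))), 4) = Pow(Add(70, Pow(Mul(Mul(-2, Add(0, -5)), Pow(1, -1)), 2), Mul(17, Mul(Mul(-2, Add(0, -5)), Pow(1, -1)))), 4) = Pow(Add(70, Pow(Mul(Mul(-2, -5), 1), 2), Mul(17, Mul(Mul(-2, -5), 1))), 4) = Pow(Add(70, Pow(Mul(10, 1), 2), Mul(17, Mul(10, 1))), 4) = Pow(Add(70, Pow(10, 2), Mul(17, 10)), 4) = Pow(Add(70, 100, 170), 4) = Pow(340, 4) = 13363360000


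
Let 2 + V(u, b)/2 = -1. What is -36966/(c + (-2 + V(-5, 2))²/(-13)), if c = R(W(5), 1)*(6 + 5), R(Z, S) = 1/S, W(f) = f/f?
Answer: -480558/79 ≈ -6083.0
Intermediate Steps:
V(u, b) = -6 (V(u, b) = -4 + 2*(-1) = -4 - 2 = -6)
W(f) = 1
R(Z, S) = 1/S
c = 11 (c = (6 + 5)/1 = 1*11 = 11)
-36966/(c + (-2 + V(-5, 2))²/(-13)) = -36966/(11 + (-2 - 6)²/(-13)) = -36966/(11 + (-8)²*(-1/13)) = -36966/(11 + 64*(-1/13)) = -36966/(11 - 64/13) = -36966/79/13 = -36966*13/79 = -480558/79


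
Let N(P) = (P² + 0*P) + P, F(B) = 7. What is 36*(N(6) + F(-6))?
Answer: 1764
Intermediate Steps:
N(P) = P + P² (N(P) = (P² + 0) + P = P² + P = P + P²)
36*(N(6) + F(-6)) = 36*(6*(1 + 6) + 7) = 36*(6*7 + 7) = 36*(42 + 7) = 36*49 = 1764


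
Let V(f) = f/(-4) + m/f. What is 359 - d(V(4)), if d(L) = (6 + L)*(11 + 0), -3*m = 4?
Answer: 923/3 ≈ 307.67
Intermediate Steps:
m = -4/3 (m = -1/3*4 = -4/3 ≈ -1.3333)
V(f) = -4/(3*f) - f/4 (V(f) = f/(-4) - 4/(3*f) = f*(-1/4) - 4/(3*f) = -f/4 - 4/(3*f) = -4/(3*f) - f/4)
d(L) = 66 + 11*L (d(L) = (6 + L)*11 = 66 + 11*L)
359 - d(V(4)) = 359 - (66 + 11*(-4/3/4 - 1/4*4)) = 359 - (66 + 11*(-4/3*1/4 - 1)) = 359 - (66 + 11*(-1/3 - 1)) = 359 - (66 + 11*(-4/3)) = 359 - (66 - 44/3) = 359 - 1*154/3 = 359 - 154/3 = 923/3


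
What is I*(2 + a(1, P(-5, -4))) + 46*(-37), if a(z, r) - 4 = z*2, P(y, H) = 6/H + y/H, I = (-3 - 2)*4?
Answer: -1862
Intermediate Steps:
I = -20 (I = -5*4 = -20)
a(z, r) = 4 + 2*z (a(z, r) = 4 + z*2 = 4 + 2*z)
I*(2 + a(1, P(-5, -4))) + 46*(-37) = -20*(2 + (4 + 2*1)) + 46*(-37) = -20*(2 + (4 + 2)) - 1702 = -20*(2 + 6) - 1702 = -20*8 - 1702 = -160 - 1702 = -1862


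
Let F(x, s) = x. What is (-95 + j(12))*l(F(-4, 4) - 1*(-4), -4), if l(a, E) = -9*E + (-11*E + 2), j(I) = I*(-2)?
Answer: -9758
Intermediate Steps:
j(I) = -2*I
l(a, E) = 2 - 20*E (l(a, E) = -9*E + (2 - 11*E) = 2 - 20*E)
(-95 + j(12))*l(F(-4, 4) - 1*(-4), -4) = (-95 - 2*12)*(2 - 20*(-4)) = (-95 - 24)*(2 + 80) = -119*82 = -9758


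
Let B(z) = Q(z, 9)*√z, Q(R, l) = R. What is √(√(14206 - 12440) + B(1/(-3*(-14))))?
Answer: √(√42 + 1764*√1766)/42 ≈ 6.4829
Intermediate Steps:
B(z) = z^(3/2) (B(z) = z*√z = z^(3/2))
√(√(14206 - 12440) + B(1/(-3*(-14)))) = √(√(14206 - 12440) + (1/(-3*(-14)))^(3/2)) = √(√1766 + (1/42)^(3/2)) = √(√1766 + √42/1764)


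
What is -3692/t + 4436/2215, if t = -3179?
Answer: 22279824/7041485 ≈ 3.1641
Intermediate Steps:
-3692/t + 4436/2215 = -3692/(-3179) + 4436/2215 = -3692*(-1/3179) + 4436*(1/2215) = 3692/3179 + 4436/2215 = 22279824/7041485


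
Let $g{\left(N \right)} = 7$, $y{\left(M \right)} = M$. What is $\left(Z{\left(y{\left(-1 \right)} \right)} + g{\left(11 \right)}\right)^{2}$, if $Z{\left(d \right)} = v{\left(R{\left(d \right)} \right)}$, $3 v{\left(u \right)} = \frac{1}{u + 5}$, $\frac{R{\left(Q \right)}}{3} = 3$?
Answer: $\frac{87025}{1764} \approx 49.334$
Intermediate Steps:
$R{\left(Q \right)} = 9$ ($R{\left(Q \right)} = 3 \cdot 3 = 9$)
$v{\left(u \right)} = \frac{1}{3 \left(5 + u\right)}$ ($v{\left(u \right)} = \frac{1}{3 \left(u + 5\right)} = \frac{1}{3 \left(5 + u\right)}$)
$Z{\left(d \right)} = \frac{1}{42}$ ($Z{\left(d \right)} = \frac{1}{3 \left(5 + 9\right)} = \frac{1}{3 \cdot 14} = \frac{1}{3} \cdot \frac{1}{14} = \frac{1}{42}$)
$\left(Z{\left(y{\left(-1 \right)} \right)} + g{\left(11 \right)}\right)^{2} = \left(\frac{1}{42} + 7\right)^{2} = \left(\frac{295}{42}\right)^{2} = \frac{87025}{1764}$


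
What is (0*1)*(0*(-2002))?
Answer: 0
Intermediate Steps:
(0*1)*(0*(-2002)) = 0*0 = 0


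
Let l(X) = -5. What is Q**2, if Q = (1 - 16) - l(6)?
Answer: 100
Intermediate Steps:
Q = -10 (Q = (1 - 16) - 1*(-5) = -15 + 5 = -10)
Q**2 = (-10)**2 = 100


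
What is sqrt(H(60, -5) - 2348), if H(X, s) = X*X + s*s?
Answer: sqrt(1277) ≈ 35.735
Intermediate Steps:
H(X, s) = X**2 + s**2
sqrt(H(60, -5) - 2348) = sqrt((60**2 + (-5)**2) - 2348) = sqrt((3600 + 25) - 2348) = sqrt(3625 - 2348) = sqrt(1277)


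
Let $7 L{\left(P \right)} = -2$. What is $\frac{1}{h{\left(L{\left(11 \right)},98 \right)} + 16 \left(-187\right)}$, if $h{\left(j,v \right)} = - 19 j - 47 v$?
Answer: $- \frac{7}{53148} \approx -0.00013171$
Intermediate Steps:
$L{\left(P \right)} = - \frac{2}{7}$ ($L{\left(P \right)} = \frac{1}{7} \left(-2\right) = - \frac{2}{7}$)
$h{\left(j,v \right)} = - 47 v - 19 j$
$\frac{1}{h{\left(L{\left(11 \right)},98 \right)} + 16 \left(-187\right)} = \frac{1}{\left(\left(-47\right) 98 - - \frac{38}{7}\right) + 16 \left(-187\right)} = \frac{1}{\left(-4606 + \frac{38}{7}\right) - 2992} = \frac{1}{- \frac{32204}{7} - 2992} = \frac{1}{- \frac{53148}{7}} = - \frac{7}{53148}$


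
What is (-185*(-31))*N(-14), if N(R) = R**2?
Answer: 1124060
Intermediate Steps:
(-185*(-31))*N(-14) = -185*(-31)*(-14)**2 = 5735*196 = 1124060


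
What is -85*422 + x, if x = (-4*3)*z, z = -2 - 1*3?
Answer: -35810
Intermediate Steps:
z = -5 (z = -2 - 3 = -5)
x = 60 (x = -4*3*(-5) = -12*(-5) = 60)
-85*422 + x = -85*422 + 60 = -35870 + 60 = -35810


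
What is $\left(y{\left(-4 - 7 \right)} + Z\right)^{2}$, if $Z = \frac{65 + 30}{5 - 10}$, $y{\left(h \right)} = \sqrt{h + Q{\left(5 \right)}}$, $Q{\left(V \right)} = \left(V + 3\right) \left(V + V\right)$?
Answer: $\left(19 - \sqrt{69}\right)^{2} \approx 114.35$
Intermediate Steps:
$Q{\left(V \right)} = 2 V \left(3 + V\right)$ ($Q{\left(V \right)} = \left(3 + V\right) 2 V = 2 V \left(3 + V\right)$)
$y{\left(h \right)} = \sqrt{80 + h}$ ($y{\left(h \right)} = \sqrt{h + 2 \cdot 5 \left(3 + 5\right)} = \sqrt{h + 2 \cdot 5 \cdot 8} = \sqrt{h + 80} = \sqrt{80 + h}$)
$Z = -19$ ($Z = \frac{95}{-5} = 95 \left(- \frac{1}{5}\right) = -19$)
$\left(y{\left(-4 - 7 \right)} + Z\right)^{2} = \left(\sqrt{80 - 11} - 19\right)^{2} = \left(\sqrt{69} - 19\right)^{2} = \left(-19 + \sqrt{69}\right)^{2}$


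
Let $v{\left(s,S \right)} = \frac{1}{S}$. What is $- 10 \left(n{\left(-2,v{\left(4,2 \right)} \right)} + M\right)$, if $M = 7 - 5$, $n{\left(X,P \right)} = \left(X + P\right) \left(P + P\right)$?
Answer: $-5$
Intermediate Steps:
$n{\left(X,P \right)} = 2 P \left(P + X\right)$ ($n{\left(X,P \right)} = \left(P + X\right) 2 P = 2 P \left(P + X\right)$)
$M = 2$
$- 10 \left(n{\left(-2,v{\left(4,2 \right)} \right)} + M\right) = - 10 \left(\frac{2 \left(\frac{1}{2} - 2\right)}{2} + 2\right) = - 10 \left(2 \cdot \frac{1}{2} \left(\frac{1}{2} - 2\right) + 2\right) = - 10 \left(2 \cdot \frac{1}{2} \left(- \frac{3}{2}\right) + 2\right) = - 10 \left(- \frac{3}{2} + 2\right) = \left(-10\right) \frac{1}{2} = -5$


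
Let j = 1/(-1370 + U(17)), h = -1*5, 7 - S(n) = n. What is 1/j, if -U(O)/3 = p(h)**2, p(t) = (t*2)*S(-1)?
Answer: -20570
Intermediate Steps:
S(n) = 7 - n
h = -5
p(t) = 16*t (p(t) = (t*2)*(7 - 1*(-1)) = (2*t)*(7 + 1) = (2*t)*8 = 16*t)
U(O) = -19200 (U(O) = -3*(16*(-5))**2 = -3*(-80)**2 = -3*6400 = -19200)
j = -1/20570 (j = 1/(-1370 - 19200) = 1/(-20570) = -1/20570 ≈ -4.8614e-5)
1/j = 1/(-1/20570) = -20570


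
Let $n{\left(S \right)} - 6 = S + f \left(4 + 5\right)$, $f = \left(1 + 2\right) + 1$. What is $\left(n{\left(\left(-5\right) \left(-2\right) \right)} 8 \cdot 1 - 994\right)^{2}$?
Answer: $334084$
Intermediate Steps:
$f = 4$ ($f = 3 + 1 = 4$)
$n{\left(S \right)} = 42 + S$ ($n{\left(S \right)} = 6 + \left(S + 4 \left(4 + 5\right)\right) = 6 + \left(S + 4 \cdot 9\right) = 6 + \left(S + 36\right) = 6 + \left(36 + S\right) = 42 + S$)
$\left(n{\left(\left(-5\right) \left(-2\right) \right)} 8 \cdot 1 - 994\right)^{2} = \left(\left(42 - -10\right) 8 \cdot 1 - 994\right)^{2} = \left(\left(42 + 10\right) 8 \cdot 1 - 994\right)^{2} = \left(52 \cdot 8 \cdot 1 - 994\right)^{2} = \left(416 \cdot 1 - 994\right)^{2} = \left(416 - 994\right)^{2} = \left(-578\right)^{2} = 334084$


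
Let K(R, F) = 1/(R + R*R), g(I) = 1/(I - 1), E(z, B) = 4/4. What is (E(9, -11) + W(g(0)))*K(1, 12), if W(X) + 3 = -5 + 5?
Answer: -1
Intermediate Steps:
E(z, B) = 1 (E(z, B) = 4*(¼) = 1)
g(I) = 1/(-1 + I)
K(R, F) = 1/(R + R²)
W(X) = -3 (W(X) = -3 + (-5 + 5) = -3 + 0 = -3)
(E(9, -11) + W(g(0)))*K(1, 12) = (1 - 3)*(1/(1*(1 + 1))) = -2/2 = -2*½ = -1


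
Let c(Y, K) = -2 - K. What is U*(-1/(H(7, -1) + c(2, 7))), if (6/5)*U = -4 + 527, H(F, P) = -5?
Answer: 2615/84 ≈ 31.131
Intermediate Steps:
U = 2615/6 (U = 5*(-4 + 527)/6 = (⅚)*523 = 2615/6 ≈ 435.83)
U*(-1/(H(7, -1) + c(2, 7))) = 2615*(-1/(-5 + (-2 - 1*7)))/6 = 2615*(-1/(-5 + (-2 - 7)))/6 = 2615*(-1/(-5 - 9))/6 = 2615*(-1/(-14))/6 = 2615*(-1*(-1/14))/6 = (2615/6)*(1/14) = 2615/84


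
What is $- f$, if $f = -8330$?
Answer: $8330$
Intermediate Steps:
$- f = \left(-1\right) \left(-8330\right) = 8330$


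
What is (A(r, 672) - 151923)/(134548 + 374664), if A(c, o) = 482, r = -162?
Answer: -151441/509212 ≈ -0.29740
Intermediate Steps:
(A(r, 672) - 151923)/(134548 + 374664) = (482 - 151923)/(134548 + 374664) = -151441/509212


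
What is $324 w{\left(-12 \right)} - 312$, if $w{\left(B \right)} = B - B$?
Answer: $-312$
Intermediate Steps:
$w{\left(B \right)} = 0$
$324 w{\left(-12 \right)} - 312 = 324 \cdot 0 - 312 = 0 - 312 = -312$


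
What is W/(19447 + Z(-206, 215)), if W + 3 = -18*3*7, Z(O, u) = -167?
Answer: -381/19280 ≈ -0.019761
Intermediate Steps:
W = -381 (W = -3 - 18*3*7 = -3 - 54*7 = -3 - 378 = -381)
W/(19447 + Z(-206, 215)) = -381/(19447 - 167) = -381/19280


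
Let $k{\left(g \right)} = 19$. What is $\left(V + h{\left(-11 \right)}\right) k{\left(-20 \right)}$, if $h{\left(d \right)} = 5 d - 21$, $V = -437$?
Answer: $-9747$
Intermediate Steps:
$h{\left(d \right)} = -21 + 5 d$
$\left(V + h{\left(-11 \right)}\right) k{\left(-20 \right)} = \left(-437 + \left(-21 + 5 \left(-11\right)\right)\right) 19 = \left(-437 - 76\right) 19 = \left(-513\right) 19 = -9747$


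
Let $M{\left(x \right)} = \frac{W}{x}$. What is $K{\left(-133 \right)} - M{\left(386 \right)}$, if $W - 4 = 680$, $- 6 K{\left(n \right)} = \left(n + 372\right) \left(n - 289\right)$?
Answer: $\frac{9731771}{579} \approx 16808.0$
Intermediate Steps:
$K{\left(n \right)} = - \frac{\left(-289 + n\right) \left(372 + n\right)}{6}$ ($K{\left(n \right)} = - \frac{\left(n + 372\right) \left(n - 289\right)}{6} = - \frac{\left(372 + n\right) \left(-289 + n\right)}{6} = - \frac{\left(-289 + n\right) \left(372 + n\right)}{6}$)
$W = 684$ ($W = 4 + 680 = 684$)
$M{\left(x \right)} = \frac{684}{x}$
$K{\left(-133 \right)} - M{\left(386 \right)} = \left(17918 - - \frac{11039}{6} - \frac{\left(-133\right)^{2}}{6}\right) - \frac{684}{386} = \left(17918 + \frac{11039}{6} - \frac{17689}{6}\right) - 684 \cdot \frac{1}{386} = \left(17918 + \frac{11039}{6} - \frac{17689}{6}\right) - \frac{342}{193} = \frac{50429}{3} - \frac{342}{193} = \frac{9731771}{579}$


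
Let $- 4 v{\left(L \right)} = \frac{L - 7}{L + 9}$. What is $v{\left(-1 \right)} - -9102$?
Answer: $\frac{36409}{4} \approx 9102.3$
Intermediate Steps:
$v{\left(L \right)} = - \frac{-7 + L}{4 \left(9 + L\right)}$ ($v{\left(L \right)} = - \frac{\left(L - 7\right) \frac{1}{L + 9}}{4} = - \frac{\left(-7 + L\right) \frac{1}{9 + L}}{4} = - \frac{\frac{1}{9 + L} \left(-7 + L\right)}{4} = - \frac{-7 + L}{4 \left(9 + L\right)}$)
$v{\left(-1 \right)} - -9102 = \frac{7 - -1}{4 \left(9 - 1\right)} - -9102 = \frac{7 + 1}{4 \cdot 8} + 9102 = \frac{1}{4} \cdot \frac{1}{8} \cdot 8 + 9102 = \frac{1}{4} + 9102 = \frac{36409}{4}$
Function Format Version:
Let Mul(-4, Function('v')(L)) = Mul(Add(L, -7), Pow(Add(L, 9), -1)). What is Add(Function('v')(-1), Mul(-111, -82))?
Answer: Rational(36409, 4) ≈ 9102.3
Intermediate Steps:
Function('v')(L) = Mul(Rational(-1, 4), Pow(Add(9, L), -1), Add(-7, L)) (Function('v')(L) = Mul(Rational(-1, 4), Mul(Add(L, -7), Pow(Add(L, 9), -1))) = Mul(Rational(-1, 4), Mul(Add(-7, L), Pow(Add(9, L), -1))) = Mul(Rational(-1, 4), Mul(Pow(Add(9, L), -1), Add(-7, L))) = Mul(Rational(-1, 4), Pow(Add(9, L), -1), Add(-7, L)))
Add(Function('v')(-1), Mul(-111, -82)) = Add(Mul(Rational(1, 4), Pow(Add(9, -1), -1), Add(7, Mul(-1, -1))), Mul(-111, -82)) = Add(Mul(Rational(1, 4), Pow(8, -1), Add(7, 1)), 9102) = Add(Mul(Rational(1, 4), Rational(1, 8), 8), 9102) = Add(Rational(1, 4), 9102) = Rational(36409, 4)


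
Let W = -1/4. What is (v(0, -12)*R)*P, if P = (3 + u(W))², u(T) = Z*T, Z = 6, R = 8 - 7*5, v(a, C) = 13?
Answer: -3159/4 ≈ -789.75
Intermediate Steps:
R = -27 (R = 8 - 35 = -27)
W = -¼ (W = -1*¼ = -¼ ≈ -0.25000)
u(T) = 6*T
P = 9/4 (P = (3 + 6*(-¼))² = (3 - 3/2)² = (3/2)² = 9/4 ≈ 2.2500)
(v(0, -12)*R)*P = (13*(-27))*(9/4) = -351*9/4 = -3159/4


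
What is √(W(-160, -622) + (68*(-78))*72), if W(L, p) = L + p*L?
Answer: 36*I*√218 ≈ 531.53*I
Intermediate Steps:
W(L, p) = L + L*p
√(W(-160, -622) + (68*(-78))*72) = √(-160*(1 - 622) + (68*(-78))*72) = √(-160*(-621) - 5304*72) = √(99360 - 381888) = √(-282528) = 36*I*√218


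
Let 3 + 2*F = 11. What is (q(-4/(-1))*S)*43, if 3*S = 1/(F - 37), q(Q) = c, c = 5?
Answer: -215/99 ≈ -2.1717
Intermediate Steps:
F = 4 (F = -3/2 + (½)*11 = -3/2 + 11/2 = 4)
q(Q) = 5
S = -1/99 (S = 1/(3*(4 - 37)) = (⅓)/(-33) = (⅓)*(-1/33) = -1/99 ≈ -0.010101)
(q(-4/(-1))*S)*43 = (5*(-1/99))*43 = -5/99*43 = -215/99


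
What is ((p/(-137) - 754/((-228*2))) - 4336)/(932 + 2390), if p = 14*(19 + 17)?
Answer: -135502559/103765992 ≈ -1.3058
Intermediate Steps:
p = 504 (p = 14*36 = 504)
((p/(-137) - 754/((-228*2))) - 4336)/(932 + 2390) = ((504/(-137) - 754/((-228*2))) - 4336)/(932 + 2390) = ((504*(-1/137) - 754/(-456)) - 4336)/3322 = ((-504/137 - 754*(-1/456)) - 4336)*(1/3322) = ((-504/137 + 377/228) - 4336)*(1/3322) = (-63263/31236 - 4336)*(1/3322) = -135502559/31236*1/3322 = -135502559/103765992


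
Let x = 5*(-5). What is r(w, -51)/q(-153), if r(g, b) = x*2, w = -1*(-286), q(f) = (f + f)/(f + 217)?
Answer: 1600/153 ≈ 10.458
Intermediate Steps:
x = -25
q(f) = 2*f/(217 + f) (q(f) = (2*f)/(217 + f) = 2*f/(217 + f))
w = 286
r(g, b) = -50 (r(g, b) = -25*2 = -50)
r(w, -51)/q(-153) = -50/(2*(-153)/(217 - 153)) = -50/(2*(-153)/64) = -50/(2*(-153)*(1/64)) = -50/(-153/32) = -50*(-32/153) = 1600/153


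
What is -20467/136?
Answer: -20467/136 ≈ -150.49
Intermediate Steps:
-20467/136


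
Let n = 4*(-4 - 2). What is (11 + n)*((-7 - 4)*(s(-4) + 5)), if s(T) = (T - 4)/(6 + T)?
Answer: 143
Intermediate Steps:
s(T) = (-4 + T)/(6 + T)
n = -24 (n = 4*(-6) = -24)
(11 + n)*((-7 - 4)*(s(-4) + 5)) = (11 - 24)*((-7 - 4)*((-4 - 4)/(6 - 4) + 5)) = -(-143)*(-8/2 + 5) = -(-143)*((½)*(-8) + 5) = -(-143)*(-4 + 5) = -(-143) = -13*(-11) = 143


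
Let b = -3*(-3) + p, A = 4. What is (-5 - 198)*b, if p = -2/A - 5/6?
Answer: -4669/3 ≈ -1556.3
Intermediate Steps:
p = -4/3 (p = -2/4 - 5/6 = -2*1/4 - 5*1/6 = -1/2 - 5/6 = -4/3 ≈ -1.3333)
b = 23/3 (b = -3*(-3) - 4/3 = 9 - 4/3 = 23/3 ≈ 7.6667)
(-5 - 198)*b = (-5 - 198)*(23/3) = -203*23/3 = -4669/3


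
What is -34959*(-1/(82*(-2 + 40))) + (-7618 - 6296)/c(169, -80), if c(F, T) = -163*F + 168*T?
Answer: 1476220557/127715492 ≈ 11.559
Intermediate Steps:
-34959*(-1/(82*(-2 + 40))) + (-7618 - 6296)/c(169, -80) = -34959*(-1/(82*(-2 + 40))) + (-7618 - 6296)/(-163*169 + 168*(-80)) = -34959/(38*(-82)) - 13914/(-27547 - 13440) = -34959/(-3116) - 13914/(-40987) = -34959*(-1/3116) - 13914*(-1/40987) = 34959/3116 + 13914/40987 = 1476220557/127715492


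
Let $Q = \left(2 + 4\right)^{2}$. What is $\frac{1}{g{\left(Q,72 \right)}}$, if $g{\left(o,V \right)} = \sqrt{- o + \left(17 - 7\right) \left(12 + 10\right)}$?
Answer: $\frac{\sqrt{46}}{92} \approx 0.073721$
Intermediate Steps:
$Q = 36$ ($Q = 6^{2} = 36$)
$g{\left(o,V \right)} = \sqrt{220 - o}$ ($g{\left(o,V \right)} = \sqrt{- o + 10 \cdot 22} = \sqrt{- o + 220} = \sqrt{220 - o}$)
$\frac{1}{g{\left(Q,72 \right)}} = \frac{1}{\sqrt{220 - 36}} = \frac{1}{\sqrt{184}} = \frac{1}{2 \sqrt{46}} = \frac{\sqrt{46}}{92}$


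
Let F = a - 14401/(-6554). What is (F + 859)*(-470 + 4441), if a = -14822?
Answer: -363342930071/6554 ≈ -5.5438e+7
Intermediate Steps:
F = -97128987/6554 (F = -14822 - 14401/(-6554) = -14822 - 14401*(-1)/6554 = -14822 - 1*(-14401/6554) = -14822 + 14401/6554 = -97128987/6554 ≈ -14820.)
(F + 859)*(-470 + 4441) = (-97128987/6554 + 859)*(-470 + 4441) = -91499101/6554*3971 = -363342930071/6554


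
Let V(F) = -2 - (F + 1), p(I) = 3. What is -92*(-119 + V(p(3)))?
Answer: 11500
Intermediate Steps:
V(F) = -3 - F (V(F) = -2 - (1 + F) = -2 + (-1 - F) = -3 - F)
-92*(-119 + V(p(3))) = -92*(-119 + (-3 - 1*3)) = -92*(-119 + (-3 - 3)) = -92*(-119 - 6) = -92*(-125) = 11500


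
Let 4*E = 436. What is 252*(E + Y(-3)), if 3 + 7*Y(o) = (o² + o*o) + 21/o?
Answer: 27756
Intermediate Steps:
E = 109 (E = (¼)*436 = 109)
Y(o) = -3/7 + 3/o + 2*o²/7 (Y(o) = -3/7 + ((o² + o*o) + 21/o)/7 = -3/7 + ((o² + o²) + 21/o)/7 = -3/7 + (2*o² + 21/o)/7 = -3/7 + (3/o + 2*o²/7) = -3/7 + 3/o + 2*o²/7)
252*(E + Y(-3)) = 252*(109 + (⅐)*(21 - 3*(-3 + 2*(-3)²))/(-3)) = 252*(109 + (⅐)*(-⅓)*(21 - 3*(-3 + 2*9))) = 252*(109 + (⅐)*(-⅓)*(21 - 3*(-3 + 18))) = 252*(109 + (⅐)*(-⅓)*(21 - 3*15)) = 252*(109 + (⅐)*(-⅓)*(21 - 45)) = 252*(109 + (⅐)*(-⅓)*(-24)) = 252*(109 + 8/7) = 252*(771/7) = 27756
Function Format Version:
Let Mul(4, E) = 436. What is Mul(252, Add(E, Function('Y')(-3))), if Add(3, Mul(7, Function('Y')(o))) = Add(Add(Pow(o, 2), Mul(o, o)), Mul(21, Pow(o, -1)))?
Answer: 27756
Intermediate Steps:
E = 109 (E = Mul(Rational(1, 4), 436) = 109)
Function('Y')(o) = Add(Rational(-3, 7), Mul(3, Pow(o, -1)), Mul(Rational(2, 7), Pow(o, 2))) (Function('Y')(o) = Add(Rational(-3, 7), Mul(Rational(1, 7), Add(Add(Pow(o, 2), Mul(o, o)), Mul(21, Pow(o, -1))))) = Add(Rational(-3, 7), Mul(Rational(1, 7), Add(Add(Pow(o, 2), Pow(o, 2)), Mul(21, Pow(o, -1))))) = Add(Rational(-3, 7), Mul(Rational(1, 7), Add(Mul(2, Pow(o, 2)), Mul(21, Pow(o, -1))))) = Add(Rational(-3, 7), Add(Mul(3, Pow(o, -1)), Mul(Rational(2, 7), Pow(o, 2)))) = Add(Rational(-3, 7), Mul(3, Pow(o, -1)), Mul(Rational(2, 7), Pow(o, 2))))
Mul(252, Add(E, Function('Y')(-3))) = Mul(252, Add(109, Mul(Rational(1, 7), Pow(-3, -1), Add(21, Mul(-3, Add(-3, Mul(2, Pow(-3, 2)))))))) = Mul(252, Add(109, Mul(Rational(1, 7), Rational(-1, 3), Add(21, Mul(-3, Add(-3, Mul(2, 9))))))) = Mul(252, Add(109, Mul(Rational(1, 7), Rational(-1, 3), Add(21, Mul(-3, Add(-3, 18)))))) = Mul(252, Add(109, Mul(Rational(1, 7), Rational(-1, 3), Add(21, Mul(-3, 15))))) = Mul(252, Add(109, Mul(Rational(1, 7), Rational(-1, 3), Add(21, -45)))) = Mul(252, Add(109, Mul(Rational(1, 7), Rational(-1, 3), -24))) = Mul(252, Add(109, Rational(8, 7))) = Mul(252, Rational(771, 7)) = 27756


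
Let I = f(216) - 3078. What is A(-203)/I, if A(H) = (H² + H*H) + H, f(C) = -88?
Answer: -82215/3166 ≈ -25.968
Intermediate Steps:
A(H) = H + 2*H² (A(H) = (H² + H²) + H = 2*H² + H = H + 2*H²)
I = -3166 (I = -88 - 3078 = -3166)
A(-203)/I = -203*(1 + 2*(-203))/(-3166) = -203*(1 - 406)*(-1/3166) = -203*(-405)*(-1/3166) = 82215*(-1/3166) = -82215/3166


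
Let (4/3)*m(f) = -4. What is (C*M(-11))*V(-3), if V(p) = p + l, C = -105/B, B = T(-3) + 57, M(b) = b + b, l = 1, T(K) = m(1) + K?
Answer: -1540/17 ≈ -90.588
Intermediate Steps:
m(f) = -3 (m(f) = (3/4)*(-4) = -3)
T(K) = -3 + K
M(b) = 2*b
B = 51 (B = (-3 - 3) + 57 = -6 + 57 = 51)
C = -35/17 (C = -105/51 = -105*1/51 = -35/17 ≈ -2.0588)
V(p) = 1 + p (V(p) = p + 1 = 1 + p)
(C*M(-11))*V(-3) = (-70*(-11)/17)*(1 - 3) = -35/17*(-22)*(-2) = (770/17)*(-2) = -1540/17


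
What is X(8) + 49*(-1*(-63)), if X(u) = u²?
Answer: 3151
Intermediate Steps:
X(8) + 49*(-1*(-63)) = 8² + 49*(-1*(-63)) = 64 + 49*63 = 64 + 3087 = 3151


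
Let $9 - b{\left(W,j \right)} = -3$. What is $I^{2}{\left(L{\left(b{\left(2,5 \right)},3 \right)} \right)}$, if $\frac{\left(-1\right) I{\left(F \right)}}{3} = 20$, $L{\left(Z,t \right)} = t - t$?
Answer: $3600$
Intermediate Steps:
$b{\left(W,j \right)} = 12$ ($b{\left(W,j \right)} = 9 - -3 = 9 + 3 = 12$)
$L{\left(Z,t \right)} = 0$
$I{\left(F \right)} = -60$ ($I{\left(F \right)} = \left(-3\right) 20 = -60$)
$I^{2}{\left(L{\left(b{\left(2,5 \right)},3 \right)} \right)} = \left(-60\right)^{2} = 3600$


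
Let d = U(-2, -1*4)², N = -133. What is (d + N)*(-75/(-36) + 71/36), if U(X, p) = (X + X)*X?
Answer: -1679/6 ≈ -279.83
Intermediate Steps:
U(X, p) = 2*X² (U(X, p) = (2*X)*X = 2*X²)
d = 64 (d = (2*(-2)²)² = (2*4)² = 8² = 64)
(d + N)*(-75/(-36) + 71/36) = (64 - 133)*(-75/(-36) + 71/36) = -69*(-75*(-1/36) + 71*(1/36)) = -69*(25/12 + 71/36) = -69*73/18 = -1679/6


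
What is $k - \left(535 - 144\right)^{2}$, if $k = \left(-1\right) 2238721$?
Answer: $-2391602$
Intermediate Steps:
$k = -2238721$
$k - \left(535 - 144\right)^{2} = -2238721 - \left(535 - 144\right)^{2} = -2238721 - 391^{2} = -2238721 - 152881 = -2391602$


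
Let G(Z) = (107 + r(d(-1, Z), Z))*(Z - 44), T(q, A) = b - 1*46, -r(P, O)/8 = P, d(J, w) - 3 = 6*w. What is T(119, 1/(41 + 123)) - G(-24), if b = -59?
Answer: 83875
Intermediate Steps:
d(J, w) = 3 + 6*w
r(P, O) = -8*P
T(q, A) = -105 (T(q, A) = -59 - 1*46 = -59 - 46 = -105)
G(Z) = (-44 + Z)*(83 - 48*Z) (G(Z) = (107 - 8*(3 + 6*Z))*(Z - 44) = (107 + (-24 - 48*Z))*(-44 + Z) = (83 - 48*Z)*(-44 + Z) = (-44 + Z)*(83 - 48*Z))
T(119, 1/(41 + 123)) - G(-24) = -105 - (-3652 - 48*(-24)**2 + 2195*(-24)) = -105 - (-3652 - 48*576 - 52680) = -105 - (-3652 - 27648 - 52680) = -105 - 1*(-83980) = -105 + 83980 = 83875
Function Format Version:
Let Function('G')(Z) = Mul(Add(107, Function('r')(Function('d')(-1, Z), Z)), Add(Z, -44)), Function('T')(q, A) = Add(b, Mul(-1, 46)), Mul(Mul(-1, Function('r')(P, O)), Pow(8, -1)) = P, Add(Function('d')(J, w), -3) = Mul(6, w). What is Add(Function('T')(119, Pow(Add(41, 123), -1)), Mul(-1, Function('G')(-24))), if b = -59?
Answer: 83875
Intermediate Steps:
Function('d')(J, w) = Add(3, Mul(6, w))
Function('r')(P, O) = Mul(-8, P)
Function('T')(q, A) = -105 (Function('T')(q, A) = Add(-59, Mul(-1, 46)) = Add(-59, -46) = -105)
Function('G')(Z) = Mul(Add(-44, Z), Add(83, Mul(-48, Z))) (Function('G')(Z) = Mul(Add(107, Mul(-8, Add(3, Mul(6, Z)))), Add(Z, -44)) = Mul(Add(107, Add(-24, Mul(-48, Z))), Add(-44, Z)) = Mul(Add(83, Mul(-48, Z)), Add(-44, Z)) = Mul(Add(-44, Z), Add(83, Mul(-48, Z))))
Add(Function('T')(119, Pow(Add(41, 123), -1)), Mul(-1, Function('G')(-24))) = Add(-105, Mul(-1, Add(-3652, Mul(-48, Pow(-24, 2)), Mul(2195, -24)))) = Add(-105, Mul(-1, Add(-3652, Mul(-48, 576), -52680))) = Add(-105, Mul(-1, Add(-3652, -27648, -52680))) = Add(-105, Mul(-1, -83980)) = Add(-105, 83980) = 83875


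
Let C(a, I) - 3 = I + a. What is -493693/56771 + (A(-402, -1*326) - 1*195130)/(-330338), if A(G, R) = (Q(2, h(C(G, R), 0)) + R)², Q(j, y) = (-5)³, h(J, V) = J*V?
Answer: -163555111175/18753618598 ≈ -8.7213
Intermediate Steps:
C(a, I) = 3 + I + a (C(a, I) = 3 + (I + a) = 3 + I + a)
Q(j, y) = -125
A(G, R) = (-125 + R)²
-493693/56771 + (A(-402, -1*326) - 1*195130)/(-330338) = -493693/56771 + ((-125 - 1*326)² - 1*195130)/(-330338) = -493693*1/56771 + ((-125 - 326)² - 195130)*(-1/330338) = -493693/56771 + ((-451)² - 195130)*(-1/330338) = -493693/56771 + (203401 - 195130)*(-1/330338) = -493693/56771 + 8271*(-1/330338) = -493693/56771 - 8271/330338 = -163555111175/18753618598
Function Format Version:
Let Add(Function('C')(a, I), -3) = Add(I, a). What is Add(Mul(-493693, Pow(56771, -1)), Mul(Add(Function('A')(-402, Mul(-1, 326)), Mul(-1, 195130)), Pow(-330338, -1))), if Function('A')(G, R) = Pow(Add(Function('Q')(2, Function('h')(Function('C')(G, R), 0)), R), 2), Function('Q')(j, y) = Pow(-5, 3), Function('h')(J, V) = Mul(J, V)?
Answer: Rational(-163555111175, 18753618598) ≈ -8.7213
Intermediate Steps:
Function('C')(a, I) = Add(3, I, a) (Function('C')(a, I) = Add(3, Add(I, a)) = Add(3, I, a))
Function('Q')(j, y) = -125
Function('A')(G, R) = Pow(Add(-125, R), 2)
Add(Mul(-493693, Pow(56771, -1)), Mul(Add(Function('A')(-402, Mul(-1, 326)), Mul(-1, 195130)), Pow(-330338, -1))) = Add(Mul(-493693, Pow(56771, -1)), Mul(Add(Pow(Add(-125, Mul(-1, 326)), 2), Mul(-1, 195130)), Pow(-330338, -1))) = Add(Mul(-493693, Rational(1, 56771)), Mul(Add(Pow(Add(-125, -326), 2), -195130), Rational(-1, 330338))) = Add(Rational(-493693, 56771), Mul(Add(Pow(-451, 2), -195130), Rational(-1, 330338))) = Add(Rational(-493693, 56771), Mul(Add(203401, -195130), Rational(-1, 330338))) = Add(Rational(-493693, 56771), Mul(8271, Rational(-1, 330338))) = Add(Rational(-493693, 56771), Rational(-8271, 330338)) = Rational(-163555111175, 18753618598)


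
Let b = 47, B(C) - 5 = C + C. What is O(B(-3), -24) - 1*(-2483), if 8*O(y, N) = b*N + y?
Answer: 18735/8 ≈ 2341.9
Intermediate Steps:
B(C) = 5 + 2*C (B(C) = 5 + (C + C) = 5 + 2*C)
O(y, N) = y/8 + 47*N/8 (O(y, N) = (47*N + y)/8 = (y + 47*N)/8 = y/8 + 47*N/8)
O(B(-3), -24) - 1*(-2483) = ((5 + 2*(-3))/8 + (47/8)*(-24)) - 1*(-2483) = ((5 - 6)/8 - 141) + 2483 = ((1/8)*(-1) - 141) + 2483 = (-1/8 - 141) + 2483 = -1129/8 + 2483 = 18735/8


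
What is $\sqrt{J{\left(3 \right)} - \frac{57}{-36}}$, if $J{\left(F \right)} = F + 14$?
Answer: $\frac{\sqrt{669}}{6} \approx 4.3108$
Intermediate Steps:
$J{\left(F \right)} = 14 + F$
$\sqrt{J{\left(3 \right)} - \frac{57}{-36}} = \sqrt{\left(14 + 3\right) - \frac{57}{-36}} = \sqrt{17 - - \frac{19}{12}} = \sqrt{17 + \frac{19}{12}} = \sqrt{\frac{223}{12}} = \frac{\sqrt{669}}{6}$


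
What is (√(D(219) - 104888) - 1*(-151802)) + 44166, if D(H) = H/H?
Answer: 195968 + I*√104887 ≈ 1.9597e+5 + 323.86*I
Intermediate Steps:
D(H) = 1
(√(D(219) - 104888) - 1*(-151802)) + 44166 = (√(1 - 104888) - 1*(-151802)) + 44166 = (√(-104887) + 151802) + 44166 = (I*√104887 + 151802) + 44166 = (151802 + I*√104887) + 44166 = 195968 + I*√104887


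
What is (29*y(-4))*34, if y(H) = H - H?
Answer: 0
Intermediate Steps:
y(H) = 0
(29*y(-4))*34 = (29*0)*34 = 0*34 = 0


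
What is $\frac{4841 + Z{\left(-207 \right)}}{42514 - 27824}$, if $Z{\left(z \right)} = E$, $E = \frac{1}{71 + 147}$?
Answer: $\frac{1055339}{3202420} \approx 0.32954$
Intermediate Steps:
$E = \frac{1}{218} \approx 0.0045872$
$Z{\left(z \right)} = \frac{1}{218}$
$\frac{4841 + Z{\left(-207 \right)}}{42514 - 27824} = \frac{4841 + \frac{1}{218}}{42514 - 27824} = \frac{1055339}{218 \cdot 14690} = \frac{1055339}{218} \cdot \frac{1}{14690} = \frac{1055339}{3202420}$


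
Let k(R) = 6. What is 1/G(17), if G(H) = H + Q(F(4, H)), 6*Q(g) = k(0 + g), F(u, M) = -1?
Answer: 1/18 ≈ 0.055556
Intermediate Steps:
Q(g) = 1 (Q(g) = (⅙)*6 = 1)
G(H) = 1 + H (G(H) = H + 1 = 1 + H)
1/G(17) = 1/(1 + 17) = 1/18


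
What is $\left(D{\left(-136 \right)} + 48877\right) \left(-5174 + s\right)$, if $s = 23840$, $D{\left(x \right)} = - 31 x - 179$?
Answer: $987692724$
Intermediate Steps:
$D{\left(x \right)} = -179 - 31 x$
$\left(D{\left(-136 \right)} + 48877\right) \left(-5174 + s\right) = \left(\left(-179 - -4216\right) + 48877\right) \left(-5174 + 23840\right) = \left(\left(-179 + 4216\right) + 48877\right) 18666 = \left(4037 + 48877\right) 18666 = 52914 \cdot 18666 = 987692724$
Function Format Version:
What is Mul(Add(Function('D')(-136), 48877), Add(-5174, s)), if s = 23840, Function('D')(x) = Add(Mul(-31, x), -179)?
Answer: 987692724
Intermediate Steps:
Function('D')(x) = Add(-179, Mul(-31, x))
Mul(Add(Function('D')(-136), 48877), Add(-5174, s)) = Mul(Add(Add(-179, Mul(-31, -136)), 48877), Add(-5174, 23840)) = Mul(Add(Add(-179, 4216), 48877), 18666) = Mul(Add(4037, 48877), 18666) = Mul(52914, 18666) = 987692724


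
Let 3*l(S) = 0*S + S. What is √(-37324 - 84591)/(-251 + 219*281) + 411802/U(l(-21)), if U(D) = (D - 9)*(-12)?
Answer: 205901/96 + I*√121915/61288 ≈ 2144.8 + 0.0056971*I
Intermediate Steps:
l(S) = S/3 (l(S) = (0*S + S)/3 = (0 + S)/3 = S/3)
U(D) = 108 - 12*D (U(D) = (-9 + D)*(-12) = 108 - 12*D)
√(-37324 - 84591)/(-251 + 219*281) + 411802/U(l(-21)) = √(-37324 - 84591)/(-251 + 219*281) + 411802/(108 - 4*(-21)) = √(-121915)/(-251 + 61539) + 411802/(108 - 12*(-7)) = (I*√121915)/61288 + 411802/(108 + 84) = (I*√121915)*(1/61288) + 411802/192 = I*√121915/61288 + 411802*(1/192) = I*√121915/61288 + 205901/96 = 205901/96 + I*√121915/61288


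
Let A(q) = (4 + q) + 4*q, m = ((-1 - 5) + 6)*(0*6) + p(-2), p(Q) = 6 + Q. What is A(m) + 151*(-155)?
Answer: -23381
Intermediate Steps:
m = 4 (m = ((-1 - 5) + 6)*(0*6) + (6 - 2) = (-6 + 6)*0 + 4 = 0*0 + 4 = 0 + 4 = 4)
A(q) = 4 + 5*q
A(m) + 151*(-155) = (4 + 5*4) + 151*(-155) = (4 + 20) - 23405 = 24 - 23405 = -23381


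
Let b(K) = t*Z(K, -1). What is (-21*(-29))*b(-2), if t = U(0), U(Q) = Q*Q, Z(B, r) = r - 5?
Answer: 0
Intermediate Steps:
Z(B, r) = -5 + r
U(Q) = Q**2
t = 0 (t = 0**2 = 0)
b(K) = 0 (b(K) = 0*(-5 - 1) = 0*(-6) = 0)
(-21*(-29))*b(-2) = -21*(-29)*0 = 609*0 = 0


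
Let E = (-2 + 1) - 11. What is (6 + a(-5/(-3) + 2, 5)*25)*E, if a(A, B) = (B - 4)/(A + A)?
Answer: -1242/11 ≈ -112.91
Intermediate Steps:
E = -12 (E = -1 - 11 = -12)
a(A, B) = (-4 + B)/(2*A) (a(A, B) = (-4 + B)/((2*A)) = (-4 + B)*(1/(2*A)) = (-4 + B)/(2*A))
(6 + a(-5/(-3) + 2, 5)*25)*E = (6 + ((-4 + 5)/(2*(-5/(-3) + 2)))*25)*(-12) = (6 + ((½)*1/(-5*(-⅓) + 2))*25)*(-12) = (6 + ((½)*1/(5/3 + 2))*25)*(-12) = (6 + ((½)*1/(11/3))*25)*(-12) = (6 + ((½)*(3/11)*1)*25)*(-12) = (6 + (3/22)*25)*(-12) = (6 + 75/22)*(-12) = (207/22)*(-12) = -1242/11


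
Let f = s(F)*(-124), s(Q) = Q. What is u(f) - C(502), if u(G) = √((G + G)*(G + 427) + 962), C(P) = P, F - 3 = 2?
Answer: -502 + 3*√26698 ≈ -11.814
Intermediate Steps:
F = 5 (F = 3 + 2 = 5)
f = -620 (f = 5*(-124) = -620)
u(G) = √(962 + 2*G*(427 + G)) (u(G) = √((2*G)*(427 + G) + 962) = √(2*G*(427 + G) + 962) = √(962 + 2*G*(427 + G)))
u(f) - C(502) = √(962 + 2*(-620)² + 854*(-620)) - 1*502 = √(962 + 2*384400 - 529480) - 502 = √(962 + 768800 - 529480) - 502 = √240282 - 502 = 3*√26698 - 502 = -502 + 3*√26698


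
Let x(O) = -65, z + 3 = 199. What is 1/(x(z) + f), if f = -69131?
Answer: -1/69196 ≈ -1.4452e-5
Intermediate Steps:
z = 196 (z = -3 + 199 = 196)
1/(x(z) + f) = 1/(-65 - 69131) = 1/(-69196) = -1/69196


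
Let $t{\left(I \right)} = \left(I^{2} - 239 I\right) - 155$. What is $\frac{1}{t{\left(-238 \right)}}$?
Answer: $\frac{1}{113371} \approx 8.8206 \cdot 10^{-6}$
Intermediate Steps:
$t{\left(I \right)} = -155 + I^{2} - 239 I$
$\frac{1}{t{\left(-238 \right)}} = \frac{1}{-155 + \left(-238\right)^{2} - -56882} = \frac{1}{-155 + 56644 + 56882} = \frac{1}{113371}$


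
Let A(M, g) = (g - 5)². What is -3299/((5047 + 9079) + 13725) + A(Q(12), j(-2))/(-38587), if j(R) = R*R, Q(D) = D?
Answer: -127326364/1074686537 ≈ -0.11848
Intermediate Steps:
j(R) = R²
A(M, g) = (-5 + g)²
-3299/((5047 + 9079) + 13725) + A(Q(12), j(-2))/(-38587) = -3299/((5047 + 9079) + 13725) + (-5 + (-2)²)²/(-38587) = -3299/(14126 + 13725) + (-5 + 4)²*(-1/38587) = -3299/27851 + (-1)²*(-1/38587) = -3299*1/27851 + 1*(-1/38587) = -3299/27851 - 1/38587 = -127326364/1074686537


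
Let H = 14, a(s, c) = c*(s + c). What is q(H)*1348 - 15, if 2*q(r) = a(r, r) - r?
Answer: 254757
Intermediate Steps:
a(s, c) = c*(c + s)
q(r) = r² - r/2 (q(r) = (r*(r + r) - r)/2 = (r*(2*r) - r)/2 = (2*r² - r)/2 = (-r + 2*r²)/2 = r² - r/2)
q(H)*1348 - 15 = (14*(-½ + 14))*1348 - 15 = (14*(27/2))*1348 - 15 = 189*1348 - 15 = 254772 - 15 = 254757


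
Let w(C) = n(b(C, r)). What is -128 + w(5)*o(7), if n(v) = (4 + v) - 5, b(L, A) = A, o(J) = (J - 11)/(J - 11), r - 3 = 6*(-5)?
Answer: -156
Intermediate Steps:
r = -27 (r = 3 + 6*(-5) = 3 - 30 = -27)
o(J) = 1 (o(J) = (-11 + J)/(-11 + J) = 1)
n(v) = -1 + v
w(C) = -28 (w(C) = -1 - 27 = -28)
-128 + w(5)*o(7) = -128 - 28*1 = -128 - 28 = -156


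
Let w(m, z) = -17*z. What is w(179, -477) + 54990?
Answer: 63099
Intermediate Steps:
w(179, -477) + 54990 = -17*(-477) + 54990 = 8109 + 54990 = 63099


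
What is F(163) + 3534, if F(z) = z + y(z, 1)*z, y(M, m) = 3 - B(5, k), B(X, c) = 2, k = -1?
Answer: 3860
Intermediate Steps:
y(M, m) = 1 (y(M, m) = 3 - 1*2 = 3 - 2 = 1)
F(z) = 2*z (F(z) = z + 1*z = z + z = 2*z)
F(163) + 3534 = 2*163 + 3534 = 326 + 3534 = 3860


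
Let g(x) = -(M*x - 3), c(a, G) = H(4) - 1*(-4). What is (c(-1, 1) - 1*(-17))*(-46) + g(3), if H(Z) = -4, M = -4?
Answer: -767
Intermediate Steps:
c(a, G) = 0 (c(a, G) = -4 - 1*(-4) = -4 + 4 = 0)
g(x) = 3 + 4*x (g(x) = -(-4*x - 3) = -(-3 - 4*x) = 3 + 4*x)
(c(-1, 1) - 1*(-17))*(-46) + g(3) = (0 - 1*(-17))*(-46) + (3 + 4*3) = (0 + 17)*(-46) + (3 + 12) = 17*(-46) + 15 = -782 + 15 = -767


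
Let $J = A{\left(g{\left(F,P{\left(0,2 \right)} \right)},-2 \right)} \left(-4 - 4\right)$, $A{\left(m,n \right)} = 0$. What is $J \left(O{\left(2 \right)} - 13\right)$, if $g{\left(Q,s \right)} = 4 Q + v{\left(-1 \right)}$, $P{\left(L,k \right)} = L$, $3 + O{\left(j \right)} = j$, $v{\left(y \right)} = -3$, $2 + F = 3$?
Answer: $0$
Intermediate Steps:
$F = 1$ ($F = -2 + 3 = 1$)
$O{\left(j \right)} = -3 + j$
$g{\left(Q,s \right)} = -3 + 4 Q$ ($g{\left(Q,s \right)} = 4 Q - 3 = -3 + 4 Q$)
$J = 0$ ($J = 0 \left(-4 - 4\right) = 0 \left(-8\right) = 0$)
$J \left(O{\left(2 \right)} - 13\right) = 0 \left(\left(-3 + 2\right) - 13\right) = 0 \left(-1 - 13\right) = 0 \left(-14\right) = 0$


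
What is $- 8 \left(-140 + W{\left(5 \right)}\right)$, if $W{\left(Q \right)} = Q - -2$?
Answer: $1064$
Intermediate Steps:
$W{\left(Q \right)} = 2 + Q$ ($W{\left(Q \right)} = Q + 2 = 2 + Q$)
$- 8 \left(-140 + W{\left(5 \right)}\right) = - 8 \left(-140 + \left(2 + 5\right)\right) = - 8 \left(-140 + 7\right) = \left(-8\right) \left(-133\right) = 1064$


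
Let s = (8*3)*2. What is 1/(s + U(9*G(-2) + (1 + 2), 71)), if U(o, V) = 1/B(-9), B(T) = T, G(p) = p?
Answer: 9/431 ≈ 0.020882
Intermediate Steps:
U(o, V) = -⅑ (U(o, V) = 1/(-9) = -⅑)
s = 48 (s = 24*2 = 48)
1/(s + U(9*G(-2) + (1 + 2), 71)) = 1/(48 - ⅑) = 1/(431/9) = 9/431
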